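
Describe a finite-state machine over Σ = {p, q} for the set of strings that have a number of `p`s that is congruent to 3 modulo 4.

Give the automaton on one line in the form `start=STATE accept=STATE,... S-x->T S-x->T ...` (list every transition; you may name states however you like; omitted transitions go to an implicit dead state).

The only thing that matters is how many `p`s have appeared, reduced mod 4. Use one state per residue: s0 for 0, …, s3 for 3. Reading `p` moves to the next residue; anything else stays put. s3 is accepting.
        p   q  
>  s0   s1  s0 
   s1   s2  s1 
   s2   s3  s2 
 * s3   s0  s3 
(> = start, * = accepting)

start=s0 accept=s3 s0-p->s1 s0-q->s0 s1-p->s2 s1-q->s1 s2-p->s3 s2-q->s2 s3-p->s0 s3-q->s3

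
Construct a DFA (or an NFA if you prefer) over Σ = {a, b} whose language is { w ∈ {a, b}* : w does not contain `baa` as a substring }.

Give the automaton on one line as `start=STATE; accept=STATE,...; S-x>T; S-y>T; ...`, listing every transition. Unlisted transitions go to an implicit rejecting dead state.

This is the complement of 'contains `baa`'. Use the same substring-matching states — q0 through q3 holding how much of `baa` has just been matched — but flip the accepting set: everything except the trap q3 accepts.
With 4 states:
        a   b  
>* q0   q0  q1 
 * q1   q2  q1 
 * q2   q3  q1 
   q3   q3  q3 
(> = start, * = accepting)

start=q0; accept=q0,q1,q2; q0-a>q0; q0-b>q1; q1-a>q2; q1-b>q1; q2-a>q3; q2-b>q1; q3-a>q3; q3-b>q3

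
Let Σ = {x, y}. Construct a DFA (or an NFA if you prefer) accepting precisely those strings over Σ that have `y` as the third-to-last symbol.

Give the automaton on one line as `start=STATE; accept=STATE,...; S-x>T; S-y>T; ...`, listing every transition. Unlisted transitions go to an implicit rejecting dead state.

start=s0; accept=s11,s12,s13,s14; s0-x>s1; s0-y>s2; s1-x>s3; s1-y>s4; s2-x>s5; s2-y>s6; s3-x>s7; s3-y>s8; s4-x>s9; s4-y>s10; s5-x>s11; s5-y>s12; s6-x>s13; s6-y>s14; s7-x>s7; s7-y>s8; s8-x>s9; s8-y>s10; s9-x>s11; s9-y>s12; s10-x>s13; s10-y>s14; s11-x>s7; s11-y>s8; s12-x>s9; s12-y>s10; s13-x>s11; s13-y>s12; s14-x>s13; s14-y>s14

Because acceptance depends on a position counted from the end, the machine has to buffer the most recent 3 symbols. Make each state the string of the last up-to-3 symbols read; on input `x` shift the window left and append `x`. Accept when the buffered window has length 3 and begins with `y`.
15 states suffice.
          x    y  
>  s0     s1   s2 
   s1     s3   s4 
   s2     s5   s6 
   s3     s7   s8 
   s4     s9  s10 
   s5    s11  s12 
   s6    s13  s14 
   s7     s7   s8 
   s8     s9  s10 
   s9    s11  s12 
   s10   s13  s14 
 * s11    s7   s8 
 * s12    s9  s10 
 * s13   s11  s12 
 * s14   s13  s14 
(> = start, * = accepting)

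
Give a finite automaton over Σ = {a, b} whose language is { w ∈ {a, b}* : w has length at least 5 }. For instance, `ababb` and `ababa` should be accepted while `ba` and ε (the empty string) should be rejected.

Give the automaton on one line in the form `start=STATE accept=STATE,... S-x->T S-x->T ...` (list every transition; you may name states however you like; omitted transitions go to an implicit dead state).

Count input length up to 6: every symbol moves from q0 toward q6, which means 'more than 5' and absorbs. Accept from {q5, q6}.
        a   b  
>  q0   q1  q1 
   q1   q2  q2 
   q2   q3  q3 
   q3   q4  q4 
   q4   q5  q5 
 * q5   q6  q6 
 * q6   q6  q6 
(> = start, * = accepting)

start=q0 accept=q5,q6 q0-a->q1 q0-b->q1 q1-a->q2 q1-b->q2 q2-a->q3 q2-b->q3 q3-a->q4 q3-b->q4 q4-a->q5 q4-b->q5 q5-a->q6 q5-b->q6 q6-a->q6 q6-b->q6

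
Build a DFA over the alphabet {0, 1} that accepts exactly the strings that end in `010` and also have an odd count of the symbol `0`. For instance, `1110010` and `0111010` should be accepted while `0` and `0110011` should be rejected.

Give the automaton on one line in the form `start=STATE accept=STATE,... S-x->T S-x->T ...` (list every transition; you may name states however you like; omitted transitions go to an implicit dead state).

start=A accept=E A-0->B A-1->A B-0->C B-1->B C-0->B C-1->D D-0->E D-1->A E-0->C E-1->B

Run two small machines in parallel and take their product. The first has 4 states tracking how much of the suffix `010` has currently been matched; the second has 2 states tracking the count of `0`s modulo 2. A product state is a pair (one from each), accepting exactly when both do. After merging equivalent states the machine shrinks.
       0  1 
>  A   B  A 
   B   C  B 
   C   B  D 
   D   E  A 
 * E   C  B 
(> = start, * = accepting)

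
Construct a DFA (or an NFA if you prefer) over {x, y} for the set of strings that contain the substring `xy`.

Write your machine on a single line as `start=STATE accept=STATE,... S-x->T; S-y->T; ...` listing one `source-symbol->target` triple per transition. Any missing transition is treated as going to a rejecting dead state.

Track how much of `xy` has been matched so far: state s0 is no progress, s2 is the absorbing accept state reached once `xy` has occurred. Intermediate states record partial matches; on a mismatch, fall back to the longest reusable overlap.
A 3-state machine:
        x   y  
>  s0   s1  s0 
   s1   s1  s2 
 * s2   s2  s2 
(> = start, * = accepting)

start=s0; accept=s2; s0-x->s1; s0-y->s0; s1-x->s1; s1-y->s2; s2-x->s2; s2-y->s2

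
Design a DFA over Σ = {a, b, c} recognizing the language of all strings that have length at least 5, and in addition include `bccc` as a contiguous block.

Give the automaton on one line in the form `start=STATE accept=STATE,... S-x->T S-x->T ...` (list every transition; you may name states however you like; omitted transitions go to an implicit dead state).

start=q0 accept=q9 q0-a->q1 q0-b->q2 q0-c->q1 q1-a->q1 q1-b->q3 q1-c->q1 q2-a->q1 q2-b->q3 q2-c->q4 q3-a->q1 q3-b->q3 q3-c->q5 q4-a->q1 q4-b->q3 q4-c->q6 q5-a->q1 q5-b->q3 q5-c->q7 q6-a->q1 q6-b->q3 q6-c->q8 q7-a->q1 q7-b->q3 q7-c->q9 q8-a->q9 q8-b->q9 q8-c->q9 q9-a->q9 q9-b->q9 q9-c->q9

Run two small machines in parallel and take their product. One (7 states) tracks the input length, saturating at 6; the other (5 states) tracks whether and how much of `bccc` has been seen. Each combined state is a pair, one component from each; accept when both components accept. Minimizing collapses redundant product states.
A 10-state machine:
        a   b   c  
>  q0   q1  q2  q1 
   q1   q1  q3  q1 
   q2   q1  q3  q4 
   q3   q1  q3  q5 
   q4   q1  q3  q6 
   q5   q1  q3  q7 
   q6   q1  q3  q8 
   q7   q1  q3  q9 
   q8   q9  q9  q9 
 * q9   q9  q9  q9 
(> = start, * = accepting)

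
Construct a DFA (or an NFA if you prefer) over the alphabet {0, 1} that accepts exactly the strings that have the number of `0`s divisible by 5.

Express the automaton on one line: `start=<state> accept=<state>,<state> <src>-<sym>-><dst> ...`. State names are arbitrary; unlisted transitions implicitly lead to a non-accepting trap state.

The only thing that matters is how many `0`s have appeared, reduced mod 5. Use one state per residue: A for 0, …, E for 4. Reading `0` moves to the next residue; anything else stays put. A is accepting.
       0  1 
>* A   B  A 
   B   C  B 
   C   D  C 
   D   E  D 
   E   A  E 
(> = start, * = accepting)

start=A accept=A A-0->B A-1->A B-0->C B-1->B C-0->D C-1->C D-0->E D-1->D E-0->A E-1->E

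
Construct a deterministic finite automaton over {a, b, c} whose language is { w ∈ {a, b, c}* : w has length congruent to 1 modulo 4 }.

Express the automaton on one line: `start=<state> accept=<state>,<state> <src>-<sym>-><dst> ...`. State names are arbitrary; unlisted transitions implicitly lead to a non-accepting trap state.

start=S0 accept=S1 S0-a->S1 S0-b->S1 S0-c->S1 S1-a->S2 S1-b->S2 S1-c->S2 S2-a->S3 S2-b->S3 S2-c->S3 S3-a->S0 S3-b->S0 S3-c->S0

Only the length mod 4 matters, so use a 4-cycle: from any state, every input symbol moves to the next state, wrapping S3 back to S0. Mark S1 accepting.
A 4-state machine:
        a   b   c  
>  S0   S1  S1  S1 
 * S1   S2  S2  S2 
   S2   S3  S3  S3 
   S3   S0  S0  S0 
(> = start, * = accepting)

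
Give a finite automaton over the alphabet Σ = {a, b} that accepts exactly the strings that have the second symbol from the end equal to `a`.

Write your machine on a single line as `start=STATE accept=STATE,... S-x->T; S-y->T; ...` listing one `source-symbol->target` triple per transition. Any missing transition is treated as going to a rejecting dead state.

start=q0; accept=q3,q4; q0-a->q1; q0-b->q2; q1-a->q3; q1-b->q4; q2-a->q5; q2-b->q6; q3-a->q3; q3-b->q4; q4-a->q5; q4-b->q6; q5-a->q3; q5-b->q4; q6-a->q5; q6-b->q6

A DFA must remember the last 2 symbols (since which symbol is second-to-last isn't known until the input ends). Use one state per possible window of the last ≤2 symbols; accept from those whose window starts with `a`.
        a   b  
>  q0   q1  q2 
   q1   q3  q4 
   q2   q5  q6 
 * q3   q3  q4 
 * q4   q5  q6 
   q5   q3  q4 
   q6   q5  q6 
(> = start, * = accepting)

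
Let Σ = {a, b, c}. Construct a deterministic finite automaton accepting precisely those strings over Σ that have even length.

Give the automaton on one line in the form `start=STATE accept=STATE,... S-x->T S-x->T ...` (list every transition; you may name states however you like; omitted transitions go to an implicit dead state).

start=q0 accept=q0 q0-a->q1 q0-b->q1 q0-c->q1 q1-a->q0 q1-b->q0 q1-c->q0

Only the length mod 2 matters, so use a 2-cycle: from any state, every input symbol moves to the next state, wrapping q1 back to q0. Mark q0 accepting.
With 2 states:
        a   b   c  
>* q0   q1  q1  q1 
   q1   q0  q0  q0 
(> = start, * = accepting)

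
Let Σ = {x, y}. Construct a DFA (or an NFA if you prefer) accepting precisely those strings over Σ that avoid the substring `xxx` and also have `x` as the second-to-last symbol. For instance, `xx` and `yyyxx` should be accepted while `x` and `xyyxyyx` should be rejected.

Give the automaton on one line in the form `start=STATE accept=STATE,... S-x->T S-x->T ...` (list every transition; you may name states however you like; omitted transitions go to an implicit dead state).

Run two small machines in parallel and take their product. One (4 states) tracks partial matches of the forbidden pattern `xxx`; the other (7 states) tracks the last 2 symbols read. Each combined state is a pair, one component from each; accept when both components accept. After merging equivalent states the machine shrinks.
With 5 states:
       x  y 
>  A   B  A 
   B   C  D 
 * C   E  D 
 * D   B  A 
   E   E  E 
(> = start, * = accepting)

start=A accept=C,D A-x->B A-y->A B-x->C B-y->D C-x->E C-y->D D-x->B D-y->A E-x->E E-y->E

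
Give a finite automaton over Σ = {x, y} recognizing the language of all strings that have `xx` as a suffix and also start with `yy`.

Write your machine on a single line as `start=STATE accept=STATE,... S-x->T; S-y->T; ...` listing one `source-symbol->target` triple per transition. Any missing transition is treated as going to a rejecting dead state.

Handle the two conditions separately and then intersect. The first has 3 states tracking how much of the suffix `xx` has currently been matched; the second has 4 states tracking whether the input so far still matches the prefix `yy`. A product state is a pair (one from each), accepting exactly when both do.
An 8-state machine:
        x   y  
>  s0   s1  s2 
   s1   s3  s4 
   s2   s1  s5 
   s3   s3  s4 
   s4   s1  s4 
   s5   s6  s5 
   s6   s7  s5 
 * s7   s7  s5 
(> = start, * = accepting)

start=s0; accept=s7; s0-x->s1; s0-y->s2; s1-x->s3; s1-y->s4; s2-x->s1; s2-y->s5; s3-x->s3; s3-y->s4; s4-x->s1; s4-y->s4; s5-x->s6; s5-y->s5; s6-x->s7; s6-y->s5; s7-x->s7; s7-y->s5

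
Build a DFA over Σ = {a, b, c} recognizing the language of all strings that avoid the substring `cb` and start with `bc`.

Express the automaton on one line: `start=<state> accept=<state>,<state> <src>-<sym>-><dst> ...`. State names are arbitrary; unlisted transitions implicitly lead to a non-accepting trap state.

Handle the two conditions separately and then intersect. The first has 3 states tracking partial matches of the forbidden pattern `cb`; the second has 4 states tracking whether the input so far still matches the prefix `bc`. A product state is a pair (one from each), accepting exactly when both do.
8 states suffice.
        a   b   c  
>  S0   S1  S2  S3 
   S1   S1  S1  S3 
   S2   S1  S1  S4 
   S3   S1  S5  S3 
 * S4   S6  S7  S4 
   S5   S5  S5  S5 
 * S6   S6  S6  S4 
   S7   S7  S7  S7 
(> = start, * = accepting)

start=S0 accept=S4,S6 S0-a->S1 S0-b->S2 S0-c->S3 S1-a->S1 S1-b->S1 S1-c->S3 S2-a->S1 S2-b->S1 S2-c->S4 S3-a->S1 S3-b->S5 S3-c->S3 S4-a->S6 S4-b->S7 S4-c->S4 S5-a->S5 S5-b->S5 S5-c->S5 S6-a->S6 S6-b->S6 S6-c->S4 S7-a->S7 S7-b->S7 S7-c->S7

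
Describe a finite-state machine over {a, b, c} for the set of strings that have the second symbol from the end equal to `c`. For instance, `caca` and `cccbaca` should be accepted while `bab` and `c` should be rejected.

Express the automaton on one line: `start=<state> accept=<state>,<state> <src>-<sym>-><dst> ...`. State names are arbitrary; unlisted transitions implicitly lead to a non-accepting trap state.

Because acceptance depends on a position counted from the end, the machine has to buffer the most recent 2 symbols. Make each state the string of the last up-to-2 symbols read; on input `x` shift the window left and append `x`. Accept when the buffered window has length 2 and begins with `c`.
A 13-state machine:
          a    b    c  
>  q0     q1   q2   q3 
   q1     q4   q5   q6 
   q2     q7   q8   q9 
   q3    q10  q11  q12 
   q4     q4   q5   q6 
   q5     q7   q8   q9 
   q6    q10  q11  q12 
   q7     q4   q5   q6 
   q8     q7   q8   q9 
   q9    q10  q11  q12 
 * q10    q4   q5   q6 
 * q11    q7   q8   q9 
 * q12   q10  q11  q12 
(> = start, * = accepting)

start=q0 accept=q10,q11,q12 q0-a->q1 q0-b->q2 q0-c->q3 q1-a->q4 q1-b->q5 q1-c->q6 q2-a->q7 q2-b->q8 q2-c->q9 q3-a->q10 q3-b->q11 q3-c->q12 q4-a->q4 q4-b->q5 q4-c->q6 q5-a->q7 q5-b->q8 q5-c->q9 q6-a->q10 q6-b->q11 q6-c->q12 q7-a->q4 q7-b->q5 q7-c->q6 q8-a->q7 q8-b->q8 q8-c->q9 q9-a->q10 q9-b->q11 q9-c->q12 q10-a->q4 q10-b->q5 q10-c->q6 q11-a->q7 q11-b->q8 q11-c->q9 q12-a->q10 q12-b->q11 q12-c->q12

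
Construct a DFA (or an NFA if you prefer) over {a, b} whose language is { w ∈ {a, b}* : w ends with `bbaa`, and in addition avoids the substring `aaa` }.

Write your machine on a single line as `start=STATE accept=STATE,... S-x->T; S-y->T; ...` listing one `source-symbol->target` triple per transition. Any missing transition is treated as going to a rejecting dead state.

start=s0; accept=s7; s0-a->s1; s0-b->s2; s1-a->s3; s1-b->s2; s2-a->s1; s2-b->s4; s3-a->s5; s3-b->s2; s4-a->s6; s4-b->s4; s5-a->s5; s5-b->s5; s6-a->s7; s6-b->s2; s7-a->s5; s7-b->s2

Build one automaton per condition and run them in lockstep. One (5 states) tracks how much of the suffix `bbaa` has currently been matched; the other (4 states) tracks partial matches of the forbidden pattern `aaa`. Each combined state is a pair, one component from each; accept when both components accept. Equivalent product states are then merged.
        a   b  
>  s0   s1  s2 
   s1   s3  s2 
   s2   s1  s4 
   s3   s5  s2 
   s4   s6  s4 
   s5   s5  s5 
   s6   s7  s2 
 * s7   s5  s2 
(> = start, * = accepting)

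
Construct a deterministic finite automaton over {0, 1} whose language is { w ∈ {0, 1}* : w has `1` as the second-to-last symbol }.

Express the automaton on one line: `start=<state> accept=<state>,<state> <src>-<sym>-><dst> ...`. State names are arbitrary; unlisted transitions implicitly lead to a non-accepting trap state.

start=S0 accept=S5,S6 S0-0->S1 S0-1->S2 S1-0->S3 S1-1->S4 S2-0->S5 S2-1->S6 S3-0->S3 S3-1->S4 S4-0->S5 S4-1->S6 S5-0->S3 S5-1->S4 S6-0->S5 S6-1->S6

Because acceptance depends on a position counted from the end, the machine has to buffer the most recent 2 symbols. Make each state the string of the last up-to-2 symbols read; on input `x` shift the window left and append `x`. Accept when the buffered window has length 2 and begins with `1`.
7 states suffice.
        0   1  
>  S0   S1  S2 
   S1   S3  S4 
   S2   S5  S6 
   S3   S3  S4 
   S4   S5  S6 
 * S5   S3  S4 
 * S6   S5  S6 
(> = start, * = accepting)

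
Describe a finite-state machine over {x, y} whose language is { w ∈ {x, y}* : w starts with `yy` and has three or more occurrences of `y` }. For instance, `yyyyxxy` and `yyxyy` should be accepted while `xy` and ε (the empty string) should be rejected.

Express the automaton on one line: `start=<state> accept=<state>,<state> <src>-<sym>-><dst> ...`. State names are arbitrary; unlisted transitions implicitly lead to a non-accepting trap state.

Handle the two conditions separately and then intersect. One (4 states) tracks whether the input so far still matches the prefix `yy`; the other (5 states) tracks the count of `y`s, saturating at 4. Each combined state is a pair, one component from each; accept when both components accept. Equivalent product states are then merged.
       x  y 
>  A   B  C 
   B   B  B 
   C   B  D 
   D   D  E 
 * E   E  E 
(> = start, * = accepting)

start=A accept=E A-x->B A-y->C B-x->B B-y->B C-x->B C-y->D D-x->D D-y->E E-x->E E-y->E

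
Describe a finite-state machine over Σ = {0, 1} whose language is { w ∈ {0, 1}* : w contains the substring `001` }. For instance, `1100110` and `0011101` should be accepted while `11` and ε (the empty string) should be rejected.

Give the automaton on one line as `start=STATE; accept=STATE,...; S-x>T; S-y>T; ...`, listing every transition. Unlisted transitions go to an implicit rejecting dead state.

States A..C record the length of the longest prefix of `001` that matches the current input suffix. Reaching D means `001` has been seen, and we stay there forever. Accept from D.
       0  1 
>  A   B  A 
   B   C  A 
   C   C  D 
 * D   D  D 
(> = start, * = accepting)

start=A; accept=D; A-0>B; A-1>A; B-0>C; B-1>A; C-0>C; C-1>D; D-0>D; D-1>D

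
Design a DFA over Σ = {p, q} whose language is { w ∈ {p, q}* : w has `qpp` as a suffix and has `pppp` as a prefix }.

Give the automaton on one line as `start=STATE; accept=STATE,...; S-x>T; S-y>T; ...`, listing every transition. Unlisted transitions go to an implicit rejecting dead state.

Handle the two conditions separately and then intersect. One (4 states) tracks how much of the suffix `qpp` has currently been matched; the other (6 states) tracks whether the input so far still matches the prefix `pppp`. Each combined state is a pair, one component from each; accept when both components accept.
          p    q  
>  S0     S1   S2 
   S1     S3   S2 
   S2     S4   S2 
   S3     S5   S2 
   S4     S6   S2 
   S5     S7   S2 
   S6     S8   S2 
   S7     S7   S9 
   S8     S8   S2 
   S9    S10   S9 
   S10   S11   S9 
 * S11    S7   S9 
(> = start, * = accepting)

start=S0; accept=S11; S0-p>S1; S0-q>S2; S1-p>S3; S1-q>S2; S2-p>S4; S2-q>S2; S3-p>S5; S3-q>S2; S4-p>S6; S4-q>S2; S5-p>S7; S5-q>S2; S6-p>S8; S6-q>S2; S7-p>S7; S7-q>S9; S8-p>S8; S8-q>S2; S9-p>S10; S9-q>S9; S10-p>S11; S10-q>S9; S11-p>S7; S11-q>S9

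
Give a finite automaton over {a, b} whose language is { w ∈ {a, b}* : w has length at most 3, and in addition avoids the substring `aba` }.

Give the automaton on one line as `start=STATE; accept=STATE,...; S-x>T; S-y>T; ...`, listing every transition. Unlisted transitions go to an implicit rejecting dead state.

start=q0; accept=q0,q1,q2,q3,q4,q5,q6,q7,q9; q0-a>q1; q0-b>q2; q1-a>q3; q1-b>q4; q2-a>q3; q2-b>q5; q3-a>q6; q3-b>q7; q4-a>q8; q4-b>q9; q5-a>q6; q5-b>q9; q6-a>q10; q6-b>q11; q7-a>q12; q7-b>q13; q8-a>q12; q8-b>q12; q9-a>q10; q9-b>q13; q10-a>q10; q10-b>q11; q11-a>q12; q11-b>q13; q12-a>q12; q12-b>q12; q13-a>q10; q13-b>q13

Build one automaton per condition and run them in lockstep. The first has 5 states tracking the input length, saturating at 4; the second has 4 states tracking partial matches of the forbidden pattern `aba`. A product state is a pair (one from each), accepting exactly when both do.
A 14-state machine:
          a    b  
>* q0     q1   q2 
 * q1     q3   q4 
 * q2     q3   q5 
 * q3     q6   q7 
 * q4     q8   q9 
 * q5     q6   q9 
 * q6    q10  q11 
 * q7    q12  q13 
   q8    q12  q12 
 * q9    q10  q13 
   q10   q10  q11 
   q11   q12  q13 
   q12   q12  q12 
   q13   q10  q13 
(> = start, * = accepting)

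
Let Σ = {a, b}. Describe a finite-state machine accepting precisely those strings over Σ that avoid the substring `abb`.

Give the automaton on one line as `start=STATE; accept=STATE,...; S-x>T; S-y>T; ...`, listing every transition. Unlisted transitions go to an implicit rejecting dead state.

start=s0; accept=s0,s1,s2; s0-a>s1; s0-b>s0; s1-a>s1; s1-b>s2; s2-a>s1; s2-b>s3; s3-a>s3; s3-b>s3

Track partial matches of the forbidden pattern `abb`. State s3 is a dead state reached once `abb` has occurred; every other state accepts. s0 means no part of `abb` is currently matched.
        a   b  
>* s0   s1  s0 
 * s1   s1  s2 
 * s2   s1  s3 
   s3   s3  s3 
(> = start, * = accepting)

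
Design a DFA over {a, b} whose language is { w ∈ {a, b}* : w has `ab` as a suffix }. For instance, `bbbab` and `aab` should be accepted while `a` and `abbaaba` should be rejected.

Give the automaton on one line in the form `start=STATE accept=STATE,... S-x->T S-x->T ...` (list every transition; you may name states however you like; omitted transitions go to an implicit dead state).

start=q0 accept=q2 q0-a->q1 q0-b->q0 q1-a->q1 q1-b->q2 q2-a->q1 q2-b->q0

Let each state record the length of the longest suffix of the input read so far that is also a prefix of `ab`. q1 means the last symbol is `a`; q2 means the last 2 symbols are `ab`. Accept only at q2, where the string currently ends in `ab`.
A 3-state machine:
        a   b  
>  q0   q1  q0 
   q1   q1  q2 
 * q2   q1  q0 
(> = start, * = accepting)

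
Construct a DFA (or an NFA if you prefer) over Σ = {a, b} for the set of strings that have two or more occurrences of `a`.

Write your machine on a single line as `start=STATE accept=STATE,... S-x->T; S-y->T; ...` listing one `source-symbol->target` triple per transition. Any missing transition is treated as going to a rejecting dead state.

start=q0; accept=q2,q3; q0-a->q1; q0-b->q0; q1-a->q2; q1-b->q1; q2-a->q3; q2-b->q2; q3-a->q3; q3-b->q3

Count `a`s, saturating at 3: states q0 through q2 mean 0 through 2 `a`s seen; q3 means more than 2. Each `a` increments (capped at q3); other symbols loop. Accept from {q2, q3}.
4 states suffice.
        a   b  
>  q0   q1  q0 
   q1   q2  q1 
 * q2   q3  q2 
 * q3   q3  q3 
(> = start, * = accepting)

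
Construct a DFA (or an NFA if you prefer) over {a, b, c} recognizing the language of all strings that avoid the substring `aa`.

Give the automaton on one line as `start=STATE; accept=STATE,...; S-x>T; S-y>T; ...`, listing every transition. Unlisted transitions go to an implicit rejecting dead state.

start=S0; accept=S0,S1; S0-a>S1; S0-b>S0; S0-c>S0; S1-a>S2; S1-b>S0; S1-c>S0; S2-a>S2; S2-b>S2; S2-c>S2

This is the complement of 'contains `aa`'. Use the same substring-matching states — S0 through S2 holding how much of `aa` has just been matched — but flip the accepting set: everything except the trap S2 accepts.
A 3-state machine:
        a   b   c  
>* S0   S1  S0  S0 
 * S1   S2  S0  S0 
   S2   S2  S2  S2 
(> = start, * = accepting)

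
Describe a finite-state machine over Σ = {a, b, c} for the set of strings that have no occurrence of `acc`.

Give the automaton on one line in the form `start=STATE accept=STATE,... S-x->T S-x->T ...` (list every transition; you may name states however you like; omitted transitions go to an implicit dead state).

Track partial matches of the forbidden pattern `acc`. State q3 is a dead state reached once `acc` has occurred; every other state accepts. q0 means no part of `acc` is currently matched.
With 4 states:
        a   b   c  
>* q0   q1  q0  q0 
 * q1   q1  q0  q2 
 * q2   q1  q0  q3 
   q3   q3  q3  q3 
(> = start, * = accepting)

start=q0 accept=q0,q1,q2 q0-a->q1 q0-b->q0 q0-c->q0 q1-a->q1 q1-b->q0 q1-c->q2 q2-a->q1 q2-b->q0 q2-c->q3 q3-a->q3 q3-b->q3 q3-c->q3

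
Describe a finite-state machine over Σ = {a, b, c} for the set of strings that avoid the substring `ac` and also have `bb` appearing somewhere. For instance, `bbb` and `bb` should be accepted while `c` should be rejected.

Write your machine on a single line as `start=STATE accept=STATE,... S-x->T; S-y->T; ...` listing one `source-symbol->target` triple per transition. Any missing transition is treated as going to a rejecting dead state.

Run two small machines in parallel and take their product. One (3 states) tracks partial matches of the forbidden pattern `ac`; the other (3 states) tracks whether and how much of `bb` has been seen. Each combined state is a pair, one component from each; accept when both components accept.
With 8 states:
        a   b   c  
>  q0   q1  q2  q0 
   q1   q1  q2  q3 
   q2   q1  q4  q0 
   q3   q3  q5  q3 
 * q4   q6  q4  q4 
   q5   q3  q7  q3 
 * q6   q6  q4  q7 
   q7   q7  q7  q7 
(> = start, * = accepting)

start=q0; accept=q4,q6; q0-a->q1; q0-b->q2; q0-c->q0; q1-a->q1; q1-b->q2; q1-c->q3; q2-a->q1; q2-b->q4; q2-c->q0; q3-a->q3; q3-b->q5; q3-c->q3; q4-a->q6; q4-b->q4; q4-c->q4; q5-a->q3; q5-b->q7; q5-c->q3; q6-a->q6; q6-b->q4; q6-c->q7; q7-a->q7; q7-b->q7; q7-c->q7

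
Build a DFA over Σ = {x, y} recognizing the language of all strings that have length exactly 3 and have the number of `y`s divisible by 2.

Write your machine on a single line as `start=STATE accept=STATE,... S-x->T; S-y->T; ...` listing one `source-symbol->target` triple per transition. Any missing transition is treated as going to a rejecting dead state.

Handle the two conditions separately and then intersect. The first has 5 states tracking the input length, saturating at 4; the second has 2 states tracking the count of `y`s modulo 2. A product state is a pair (one from each), accepting exactly when both do.
With 9 states:
        x   y  
>  q0   q1  q2 
   q1   q3  q4 
   q2   q4  q3 
   q3   q5  q6 
   q4   q6  q5 
 * q5   q7  q8 
   q6   q8  q7 
   q7   q7  q8 
   q8   q8  q7 
(> = start, * = accepting)

start=q0; accept=q5; q0-x->q1; q0-y->q2; q1-x->q3; q1-y->q4; q2-x->q4; q2-y->q3; q3-x->q5; q3-y->q6; q4-x->q6; q4-y->q5; q5-x->q7; q5-y->q8; q6-x->q8; q6-y->q7; q7-x->q7; q7-y->q8; q8-x->q8; q8-y->q7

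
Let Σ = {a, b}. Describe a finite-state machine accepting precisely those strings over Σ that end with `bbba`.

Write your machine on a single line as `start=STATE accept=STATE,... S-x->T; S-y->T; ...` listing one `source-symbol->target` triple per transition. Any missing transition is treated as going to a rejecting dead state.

start=q0; accept=q4; q0-a->q0; q0-b->q1; q1-a->q0; q1-b->q2; q2-a->q0; q2-b->q3; q3-a->q4; q3-b->q3; q4-a->q0; q4-b->q1

Let each state record the length of the longest suffix of the input read so far that is also a prefix of `bbba`. q1 means the last symbol is `b`; q2 means the last 2 symbols are `bb`; q3 means the last 3 symbols are `bbb`; q4 means the last 4 symbols are `bbba`. Accept only at q4, where the string currently ends in `bbba`.
        a   b  
>  q0   q0  q1 
   q1   q0  q2 
   q2   q0  q3 
   q3   q4  q3 
 * q4   q0  q1 
(> = start, * = accepting)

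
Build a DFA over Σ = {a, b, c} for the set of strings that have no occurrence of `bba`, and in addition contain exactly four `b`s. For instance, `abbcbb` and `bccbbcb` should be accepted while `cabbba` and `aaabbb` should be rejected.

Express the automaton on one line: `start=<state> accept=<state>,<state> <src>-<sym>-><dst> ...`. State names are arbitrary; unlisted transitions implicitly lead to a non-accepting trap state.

Run two small machines in parallel and take their product. The first has 4 states tracking partial matches of the forbidden pattern `bba`; the second has 6 states tracking the count of `b`s, saturating at 5. A product state is a pair (one from each), accepting exactly when both do. Minimizing collapses redundant product states.
With 12 states:
          a    b    c  
>  q0     q0   q1   q0 
   q1     q2   q3   q2 
   q2     q2   q4   q2 
   q3     q5   q6   q7 
   q4     q7   q6   q7 
   q5     q5   q5   q5 
   q6     q5   q8   q9 
   q7     q7  q10   q7 
 * q8     q5   q5  q11 
   q9     q9  q11   q9 
   q10    q9   q8   q9 
 * q11   q11   q5  q11 
(> = start, * = accepting)

start=q0 accept=q8,q11 q0-a->q0 q0-b->q1 q0-c->q0 q1-a->q2 q1-b->q3 q1-c->q2 q2-a->q2 q2-b->q4 q2-c->q2 q3-a->q5 q3-b->q6 q3-c->q7 q4-a->q7 q4-b->q6 q4-c->q7 q5-a->q5 q5-b->q5 q5-c->q5 q6-a->q5 q6-b->q8 q6-c->q9 q7-a->q7 q7-b->q10 q7-c->q7 q8-a->q5 q8-b->q5 q8-c->q11 q9-a->q9 q9-b->q11 q9-c->q9 q10-a->q9 q10-b->q8 q10-c->q9 q11-a->q11 q11-b->q5 q11-c->q11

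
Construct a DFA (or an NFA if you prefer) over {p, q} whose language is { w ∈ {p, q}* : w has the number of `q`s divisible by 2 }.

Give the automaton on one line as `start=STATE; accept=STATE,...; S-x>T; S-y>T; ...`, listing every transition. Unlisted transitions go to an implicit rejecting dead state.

Keep the running count of `q`s modulo 2: each `q` advances along the cycle A → B → A while other symbols loop. Accept at A.
2 states suffice.
       p  q 
>* A   A  B 
   B   B  A 
(> = start, * = accepting)

start=A; accept=A; A-p>A; A-q>B; B-p>B; B-q>A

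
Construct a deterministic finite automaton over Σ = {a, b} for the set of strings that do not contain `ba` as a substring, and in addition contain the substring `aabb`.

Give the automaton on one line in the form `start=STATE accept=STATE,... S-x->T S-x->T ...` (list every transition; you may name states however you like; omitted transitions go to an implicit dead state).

Run two small machines in parallel and take their product. The first has 3 states tracking partial matches of the forbidden pattern `ba`; the second has 5 states tracking whether and how much of `aabb` has been seen. A product state is a pair (one from each), accepting exactly when both do.
11 states suffice.
          a    b  
>  s0     s1   s2 
   s1     s3   s2 
   s2     s4   s2 
   s3     s3   s5 
   s4     s6   s7 
   s5     s4   s8 
   s6     s6   s9 
   s7     s4   s7 
 * s8    s10   s8 
   s9     s4  s10 
   s10   s10  s10 
(> = start, * = accepting)

start=s0 accept=s8 s0-a->s1 s0-b->s2 s1-a->s3 s1-b->s2 s2-a->s4 s2-b->s2 s3-a->s3 s3-b->s5 s4-a->s6 s4-b->s7 s5-a->s4 s5-b->s8 s6-a->s6 s6-b->s9 s7-a->s4 s7-b->s7 s8-a->s10 s8-b->s8 s9-a->s4 s9-b->s10 s10-a->s10 s10-b->s10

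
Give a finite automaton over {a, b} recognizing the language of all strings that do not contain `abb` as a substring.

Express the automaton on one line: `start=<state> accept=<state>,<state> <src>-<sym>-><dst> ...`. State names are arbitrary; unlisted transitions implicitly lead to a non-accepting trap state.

Track partial matches of the forbidden pattern `abb`. State q3 is a dead state reached once `abb` has occurred; every other state accepts. q0 means no part of `abb` is currently matched.
With 4 states:
        a   b  
>* q0   q1  q0 
 * q1   q1  q2 
 * q2   q1  q3 
   q3   q3  q3 
(> = start, * = accepting)

start=q0 accept=q0,q1,q2 q0-a->q1 q0-b->q0 q1-a->q1 q1-b->q2 q2-a->q1 q2-b->q3 q3-a->q3 q3-b->q3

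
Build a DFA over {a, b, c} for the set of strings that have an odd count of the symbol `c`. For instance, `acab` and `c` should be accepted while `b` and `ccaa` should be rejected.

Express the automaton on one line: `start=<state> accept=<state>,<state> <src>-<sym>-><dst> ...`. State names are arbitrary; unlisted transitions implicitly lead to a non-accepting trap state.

The only thing that matters is how many `c`s have appeared, reduced mod 2. Use one state per residue: S0 for 0, …, S1 for 1. Reading `c` moves to the next residue; anything else stays put. S1 is accepting.
2 states suffice.
        a   b   c  
>  S0   S0  S0  S1 
 * S1   S1  S1  S0 
(> = start, * = accepting)

start=S0 accept=S1 S0-a->S0 S0-b->S0 S0-c->S1 S1-a->S1 S1-b->S1 S1-c->S0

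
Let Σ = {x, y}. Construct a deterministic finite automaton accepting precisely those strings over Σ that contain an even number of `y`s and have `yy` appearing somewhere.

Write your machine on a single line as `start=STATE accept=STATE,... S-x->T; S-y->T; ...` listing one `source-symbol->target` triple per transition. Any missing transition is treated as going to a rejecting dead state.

start=q0; accept=q3; q0-x->q0; q0-y->q1; q1-x->q2; q1-y->q3; q2-x->q2; q2-y->q4; q3-x->q3; q3-y->q5; q4-x->q0; q4-y->q5; q5-x->q5; q5-y->q3

Run two small machines in parallel and take their product. One (2 states) tracks the count of `y`s modulo 2; the other (3 states) tracks whether and how much of `yy` has been seen. Each combined state is a pair, one component from each; accept when both components accept.
With 6 states:
        x   y  
>  q0   q0  q1 
   q1   q2  q3 
   q2   q2  q4 
 * q3   q3  q5 
   q4   q0  q5 
   q5   q5  q3 
(> = start, * = accepting)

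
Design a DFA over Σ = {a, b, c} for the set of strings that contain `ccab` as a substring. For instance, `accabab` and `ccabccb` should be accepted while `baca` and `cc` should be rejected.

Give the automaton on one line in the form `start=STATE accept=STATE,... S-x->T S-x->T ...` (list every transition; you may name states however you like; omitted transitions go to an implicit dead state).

start=q0 accept=q4 q0-a->q0 q0-b->q0 q0-c->q1 q1-a->q0 q1-b->q0 q1-c->q2 q2-a->q3 q2-b->q0 q2-c->q2 q3-a->q0 q3-b->q4 q3-c->q1 q4-a->q4 q4-b->q4 q4-c->q4

States q0..q3 record the length of the longest prefix of `ccab` that matches the current input suffix. Reaching q4 means `ccab` has been seen, and we stay there forever. Accept from q4.
With 5 states:
        a   b   c  
>  q0   q0  q0  q1 
   q1   q0  q0  q2 
   q2   q3  q0  q2 
   q3   q0  q4  q1 
 * q4   q4  q4  q4 
(> = start, * = accepting)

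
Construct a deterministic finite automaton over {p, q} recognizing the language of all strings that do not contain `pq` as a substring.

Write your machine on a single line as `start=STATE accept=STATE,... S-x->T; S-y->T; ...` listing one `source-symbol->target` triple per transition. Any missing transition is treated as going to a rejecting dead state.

This is the complement of 'contains `pq`'. Use the same substring-matching states — s0 through s2 holding how much of `pq` has just been matched — but flip the accepting set: everything except the trap s2 accepts.
        p   q  
>* s0   s1  s0 
 * s1   s1  s2 
   s2   s2  s2 
(> = start, * = accepting)

start=s0; accept=s0,s1; s0-p->s1; s0-q->s0; s1-p->s1; s1-q->s2; s2-p->s2; s2-q->s2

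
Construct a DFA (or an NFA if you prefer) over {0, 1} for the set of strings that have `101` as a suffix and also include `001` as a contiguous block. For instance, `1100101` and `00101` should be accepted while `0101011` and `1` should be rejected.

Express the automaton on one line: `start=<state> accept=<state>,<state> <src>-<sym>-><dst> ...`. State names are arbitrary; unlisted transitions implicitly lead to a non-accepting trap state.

Build one automaton per condition and run them in lockstep. The first has 4 states tracking how much of the suffix `101` has currently been matched; the second has 4 states tracking whether and how much of `001` has been seen. A product state is a pair (one from each), accepting exactly when both do.
A 10-state machine:
       0  1 
>  A   B  C 
   B   D  C 
   C   E  C 
   D   D  F 
   E   D  G 
   F   H  F 
   G   E  C 
   H   I  J 
   I   I  F 
 * J   H  F 
(> = start, * = accepting)

start=A accept=J A-0->B A-1->C B-0->D B-1->C C-0->E C-1->C D-0->D D-1->F E-0->D E-1->G F-0->H F-1->F G-0->E G-1->C H-0->I H-1->J I-0->I I-1->F J-0->H J-1->F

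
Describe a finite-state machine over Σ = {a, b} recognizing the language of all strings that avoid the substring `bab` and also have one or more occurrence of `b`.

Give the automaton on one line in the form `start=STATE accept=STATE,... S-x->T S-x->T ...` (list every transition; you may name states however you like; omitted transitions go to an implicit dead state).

start=q0 accept=q1,q2,q3 q0-a->q0 q0-b->q1 q1-a->q2 q1-b->q1 q2-a->q3 q2-b->q4 q3-a->q3 q3-b->q1 q4-a->q4 q4-b->q4

Run two small machines in parallel and take their product. One (4 states) tracks partial matches of the forbidden pattern `bab`; the other (3 states) tracks the count of `b`s, saturating at 2. Each combined state is a pair, one component from each; accept when both components accept. After merging equivalent states the machine shrinks.
With 5 states:
        a   b  
>  q0   q0  q1 
 * q1   q2  q1 
 * q2   q3  q4 
 * q3   q3  q1 
   q4   q4  q4 
(> = start, * = accepting)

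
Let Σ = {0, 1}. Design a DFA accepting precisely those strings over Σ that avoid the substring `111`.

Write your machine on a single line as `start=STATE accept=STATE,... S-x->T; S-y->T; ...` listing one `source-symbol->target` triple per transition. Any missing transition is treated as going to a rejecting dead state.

start=A; accept=A,B,C; A-0->A; A-1->B; B-0->A; B-1->C; C-0->A; C-1->D; D-0->D; D-1->D

This is the complement of 'contains `111`'. Use the same substring-matching states — A through D holding how much of `111` has just been matched — but flip the accepting set: everything except the trap D accepts.
       0  1 
>* A   A  B 
 * B   A  C 
 * C   A  D 
   D   D  D 
(> = start, * = accepting)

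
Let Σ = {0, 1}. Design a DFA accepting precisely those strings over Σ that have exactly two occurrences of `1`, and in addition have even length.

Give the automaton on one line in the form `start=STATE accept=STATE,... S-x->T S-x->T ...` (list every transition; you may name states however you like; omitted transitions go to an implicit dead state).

Run two small machines in parallel and take their product. The first has 4 states tracking the count of `1`s, saturating at 3; the second has 2 states tracking the input length modulo 2. A product state is a pair (one from each), accepting exactly when both do. Minimizing collapses redundant product states.
7 states suffice.
        0   1  
>  q0   q1  q2 
   q1   q0  q3 
   q2   q3  q4 
   q3   q2  q5 
 * q4   q5  q6 
   q5   q4  q6 
   q6   q6  q6 
(> = start, * = accepting)

start=q0 accept=q4 q0-0->q1 q0-1->q2 q1-0->q0 q1-1->q3 q2-0->q3 q2-1->q4 q3-0->q2 q3-1->q5 q4-0->q5 q4-1->q6 q5-0->q4 q5-1->q6 q6-0->q6 q6-1->q6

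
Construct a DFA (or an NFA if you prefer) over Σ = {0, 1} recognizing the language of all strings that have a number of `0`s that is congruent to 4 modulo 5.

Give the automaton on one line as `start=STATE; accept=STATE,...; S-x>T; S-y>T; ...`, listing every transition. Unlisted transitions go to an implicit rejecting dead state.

Keep the running count of `0`s modulo 5: each `0` advances along the cycle q0 → q1 → q2 → q3 → q4 → q0 while other symbols loop. Accept at q4.
5 states suffice.
        0   1  
>  q0   q1  q0 
   q1   q2  q1 
   q2   q3  q2 
   q3   q4  q3 
 * q4   q0  q4 
(> = start, * = accepting)

start=q0; accept=q4; q0-0>q1; q0-1>q0; q1-0>q2; q1-1>q1; q2-0>q3; q2-1>q2; q3-0>q4; q3-1>q3; q4-0>q0; q4-1>q4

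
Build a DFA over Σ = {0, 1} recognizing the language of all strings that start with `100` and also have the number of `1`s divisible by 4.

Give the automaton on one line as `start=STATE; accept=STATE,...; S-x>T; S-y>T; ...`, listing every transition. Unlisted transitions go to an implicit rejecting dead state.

Run two small machines in parallel and take their product. One (5 states) tracks whether the input so far still matches the prefix `100`; the other (4 states) tracks the count of `1`s modulo 4. Each combined state is a pair, one component from each; accept when both components accept. Minimizing collapses redundant product states.
8 states suffice.
        0   1  
>  q0   q1  q2 
   q1   q1  q1 
   q2   q3  q1 
   q3   q4  q1 
   q4   q4  q5 
   q5   q5  q6 
   q6   q6  q7 
 * q7   q7  q4 
(> = start, * = accepting)

start=q0; accept=q7; q0-0>q1; q0-1>q2; q1-0>q1; q1-1>q1; q2-0>q3; q2-1>q1; q3-0>q4; q3-1>q1; q4-0>q4; q4-1>q5; q5-0>q5; q5-1>q6; q6-0>q6; q6-1>q7; q7-0>q7; q7-1>q4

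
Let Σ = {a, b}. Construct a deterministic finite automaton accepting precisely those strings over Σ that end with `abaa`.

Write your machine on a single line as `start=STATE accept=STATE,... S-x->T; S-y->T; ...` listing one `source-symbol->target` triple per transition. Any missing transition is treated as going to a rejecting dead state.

Let each state record the length of the longest suffix of the input read so far that is also a prefix of `abaa`. S1 means the last symbol is `a`; S2 means the last 2 symbols are `ab`; S3 means the last 3 symbols are `aba`; S4 means the last 4 symbols are `abaa`. Accept only at S4, where the string currently ends in `abaa`.
5 states suffice.
        a   b  
>  S0   S1  S0 
   S1   S1  S2 
   S2   S3  S0 
   S3   S4  S2 
 * S4   S1  S2 
(> = start, * = accepting)

start=S0; accept=S4; S0-a->S1; S0-b->S0; S1-a->S1; S1-b->S2; S2-a->S3; S2-b->S0; S3-a->S4; S3-b->S2; S4-a->S1; S4-b->S2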